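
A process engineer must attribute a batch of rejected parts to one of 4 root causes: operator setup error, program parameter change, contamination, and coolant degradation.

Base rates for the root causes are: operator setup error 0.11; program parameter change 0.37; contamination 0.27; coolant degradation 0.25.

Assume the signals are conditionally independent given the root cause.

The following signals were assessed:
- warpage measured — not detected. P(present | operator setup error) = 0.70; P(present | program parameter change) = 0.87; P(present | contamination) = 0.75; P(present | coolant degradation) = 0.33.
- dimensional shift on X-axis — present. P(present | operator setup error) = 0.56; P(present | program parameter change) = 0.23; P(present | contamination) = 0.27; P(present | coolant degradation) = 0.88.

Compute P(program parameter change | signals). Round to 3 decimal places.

For each hypothesis, the unnormalized posterior weight is prior × product of the signal likelihoods (using 1 − P(present | H) for each absent signal):
  operator setup error: 0.11 × (1 − 0.70) × 0.56 = 0.01848
  program parameter change: 0.37 × (1 − 0.87) × 0.23 = 0.011063
  contamination: 0.27 × (1 − 0.75) × 0.27 = 0.018225
  coolant degradation: 0.25 × (1 − 0.33) × 0.88 = 0.1474
Normalizing constant Z = 0.01848 + 0.011063 + 0.018225 + 0.1474 = 0.19517.
P(program parameter change | evidence) = 0.011063 / 0.19517 ≈ 0.057.

0.057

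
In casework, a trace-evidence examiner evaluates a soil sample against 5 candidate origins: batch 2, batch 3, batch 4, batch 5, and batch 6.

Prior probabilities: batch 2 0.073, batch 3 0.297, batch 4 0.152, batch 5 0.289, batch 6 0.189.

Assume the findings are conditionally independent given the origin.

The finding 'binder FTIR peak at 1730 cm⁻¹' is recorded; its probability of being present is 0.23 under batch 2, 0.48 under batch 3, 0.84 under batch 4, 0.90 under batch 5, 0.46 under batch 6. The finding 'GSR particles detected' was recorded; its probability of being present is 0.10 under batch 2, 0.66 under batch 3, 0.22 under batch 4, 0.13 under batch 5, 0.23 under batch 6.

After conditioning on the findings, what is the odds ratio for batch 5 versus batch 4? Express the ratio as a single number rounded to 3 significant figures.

1.20

Posterior odds equal prior odds times the likelihood ratio; only the two competing hypotheses matter.
  batch 5: 0.289 × 0.90 × 0.13 = 0.033813
  batch 4: 0.152 × 0.84 × 0.22 = 0.02809
Posterior odds = 0.033813 / 0.02809 ≈ 1.20.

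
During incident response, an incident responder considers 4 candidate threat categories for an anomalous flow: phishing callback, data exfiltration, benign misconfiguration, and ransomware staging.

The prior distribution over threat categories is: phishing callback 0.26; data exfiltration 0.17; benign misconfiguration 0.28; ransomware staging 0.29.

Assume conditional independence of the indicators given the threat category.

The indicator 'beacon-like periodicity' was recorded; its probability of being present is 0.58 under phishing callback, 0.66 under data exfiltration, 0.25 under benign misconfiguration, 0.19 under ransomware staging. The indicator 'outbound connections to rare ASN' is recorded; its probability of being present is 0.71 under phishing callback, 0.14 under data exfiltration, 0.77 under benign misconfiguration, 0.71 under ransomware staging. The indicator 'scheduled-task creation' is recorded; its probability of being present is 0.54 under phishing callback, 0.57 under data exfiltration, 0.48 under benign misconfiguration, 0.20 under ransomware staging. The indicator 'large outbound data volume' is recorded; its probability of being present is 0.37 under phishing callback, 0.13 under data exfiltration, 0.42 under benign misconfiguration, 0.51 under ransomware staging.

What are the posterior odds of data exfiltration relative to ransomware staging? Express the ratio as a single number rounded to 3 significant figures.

0.292

Posterior odds equal prior odds times the likelihood ratio; only the two competing hypotheses matter.
  data exfiltration: 0.17 × 0.66 × 0.14 × 0.57 × 0.13 = 0.001164
  ransomware staging: 0.29 × 0.19 × 0.71 × 0.20 × 0.51 = 0.0039903
Posterior odds = 0.001164 / 0.0039903 ≈ 0.292.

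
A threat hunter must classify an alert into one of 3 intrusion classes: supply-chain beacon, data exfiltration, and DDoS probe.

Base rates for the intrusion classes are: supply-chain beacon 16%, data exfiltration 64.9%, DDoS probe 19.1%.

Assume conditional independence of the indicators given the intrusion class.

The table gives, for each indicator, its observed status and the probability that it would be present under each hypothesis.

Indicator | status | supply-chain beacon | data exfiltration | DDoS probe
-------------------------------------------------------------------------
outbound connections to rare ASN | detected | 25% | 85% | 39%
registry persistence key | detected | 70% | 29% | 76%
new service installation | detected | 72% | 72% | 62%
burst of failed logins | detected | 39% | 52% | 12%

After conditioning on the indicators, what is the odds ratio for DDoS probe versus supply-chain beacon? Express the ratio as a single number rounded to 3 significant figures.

Unnormalized posterior weight (prior times the indicator likelihoods) for each of the two hypotheses:
  DDoS probe: 0.191 × 0.39 × 0.76 × 0.62 × 0.12 = 0.004212
  supply-chain beacon: 0.160 × 0.25 × 0.70 × 0.72 × 0.39 = 0.0078624
Odds(DDoS probe : supply-chain beacon) = 0.004212 / 0.0078624 ≈ 0.536.

0.536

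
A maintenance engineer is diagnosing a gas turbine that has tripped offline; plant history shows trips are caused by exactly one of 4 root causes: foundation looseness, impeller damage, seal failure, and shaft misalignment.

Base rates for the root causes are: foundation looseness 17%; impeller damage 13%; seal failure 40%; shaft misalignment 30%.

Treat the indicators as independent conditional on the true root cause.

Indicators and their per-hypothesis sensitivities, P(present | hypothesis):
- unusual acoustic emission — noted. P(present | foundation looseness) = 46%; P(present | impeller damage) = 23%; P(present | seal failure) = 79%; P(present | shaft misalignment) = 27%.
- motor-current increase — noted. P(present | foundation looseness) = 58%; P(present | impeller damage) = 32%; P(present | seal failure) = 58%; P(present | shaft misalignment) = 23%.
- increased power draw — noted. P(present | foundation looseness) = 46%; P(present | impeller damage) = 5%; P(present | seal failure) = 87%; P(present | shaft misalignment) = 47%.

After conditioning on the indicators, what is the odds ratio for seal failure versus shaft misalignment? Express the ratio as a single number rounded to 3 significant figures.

18.2

The normalizing constant cancels in an odds ratio, so compute prior × likelihood for the two hypotheses only:
  seal failure: 0.40 × 0.79 × 0.58 × 0.87 = 0.15945
  shaft misalignment: 0.30 × 0.27 × 0.23 × 0.47 = 0.0087561
Posterior odds = 0.15945 / 0.0087561 ≈ 18.2.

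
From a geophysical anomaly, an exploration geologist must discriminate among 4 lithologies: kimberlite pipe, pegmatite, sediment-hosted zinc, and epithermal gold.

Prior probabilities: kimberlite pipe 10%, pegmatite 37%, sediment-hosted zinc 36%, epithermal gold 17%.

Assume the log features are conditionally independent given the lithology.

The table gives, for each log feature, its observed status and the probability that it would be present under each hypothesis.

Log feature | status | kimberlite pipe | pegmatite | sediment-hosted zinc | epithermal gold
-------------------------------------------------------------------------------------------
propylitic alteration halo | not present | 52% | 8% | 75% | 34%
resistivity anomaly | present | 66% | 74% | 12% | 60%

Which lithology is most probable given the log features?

By Bayes' rule with conditional independence, the unnormalized weight for each hypothesis is prior × ∏ likelihoods (using 1 − P(present | H) for each absent log feature):
  kimberlite pipe: 0.10 × (1 − 0.52) × 0.66 = 0.03168
  pegmatite: 0.37 × (1 − 0.08) × 0.74 = 0.2519
  sediment-hosted zinc: 0.36 × (1 − 0.75) × 0.12 = 0.0108
  epithermal gold: 0.17 × (1 − 0.34) × 0.60 = 0.06732
Marginal likelihood of the evidence = 0.3617.
P(kimberlite pipe | evidence) ≈ 0.03168 / 0.3617 ≈ 0.088
P(pegmatite | evidence) ≈ 0.2519 / 0.3617 ≈ 0.696
P(sediment-hosted zinc | evidence) ≈ 0.0108 / 0.3617 ≈ 0.030
P(epithermal gold | evidence) ≈ 0.06732 / 0.3617 ≈ 0.186
The largest is 0.696, so pegmatite is most probable.

pegmatite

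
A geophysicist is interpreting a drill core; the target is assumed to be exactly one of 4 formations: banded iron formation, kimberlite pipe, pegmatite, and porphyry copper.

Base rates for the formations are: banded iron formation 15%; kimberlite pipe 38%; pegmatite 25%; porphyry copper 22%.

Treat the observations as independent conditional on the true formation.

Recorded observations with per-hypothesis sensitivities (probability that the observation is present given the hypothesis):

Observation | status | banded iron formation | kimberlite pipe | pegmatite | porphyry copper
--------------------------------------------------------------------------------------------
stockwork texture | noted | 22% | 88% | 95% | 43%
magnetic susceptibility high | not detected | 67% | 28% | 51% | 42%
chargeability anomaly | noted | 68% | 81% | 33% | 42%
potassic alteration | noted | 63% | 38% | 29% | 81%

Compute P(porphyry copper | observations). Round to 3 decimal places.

0.172

By Bayes' rule with conditional independence, the unnormalized weight for each hypothesis is prior × ∏ likelihoods (using 1 − P(present | H) for each absent observation):
  banded iron formation: 0.15 × 0.22 × (1 − 0.67) × 0.68 × 0.63 = 0.0046653
  kimberlite pipe: 0.38 × 0.88 × (1 − 0.28) × 0.81 × 0.38 = 0.074108
  pegmatite: 0.25 × 0.95 × (1 − 0.51) × 0.33 × 0.29 = 0.011137
  porphyry copper: 0.22 × 0.43 × (1 − 0.42) × 0.42 × 0.81 = 0.018666
The unnormalized weights sum to 0.10858.
P(porphyry copper | evidence) = 0.018666 / 0.10858 ≈ 0.172.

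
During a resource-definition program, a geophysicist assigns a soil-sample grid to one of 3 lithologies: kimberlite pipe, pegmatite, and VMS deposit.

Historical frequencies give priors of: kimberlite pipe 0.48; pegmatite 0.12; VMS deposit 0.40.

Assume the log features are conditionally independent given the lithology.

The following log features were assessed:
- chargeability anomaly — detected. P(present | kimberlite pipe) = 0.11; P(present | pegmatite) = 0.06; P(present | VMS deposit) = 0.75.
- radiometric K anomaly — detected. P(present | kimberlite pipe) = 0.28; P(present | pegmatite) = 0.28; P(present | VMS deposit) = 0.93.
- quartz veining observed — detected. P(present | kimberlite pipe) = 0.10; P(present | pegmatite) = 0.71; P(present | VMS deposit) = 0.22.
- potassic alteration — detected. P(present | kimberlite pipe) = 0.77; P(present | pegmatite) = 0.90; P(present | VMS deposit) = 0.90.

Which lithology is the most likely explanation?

VMS deposit

By Bayes' rule with conditional independence, the unnormalized weight for each hypothesis is prior × ∏ likelihoods:
  kimberlite pipe: 0.48 × 0.11 × 0.28 × 0.10 × 0.77 = 0.0011384
  pegmatite: 0.12 × 0.06 × 0.28 × 0.71 × 0.90 = 0.0012882
  VMS deposit: 0.40 × 0.75 × 0.93 × 0.22 × 0.90 = 0.055242
Marginal likelihood of the evidence = 0.057669.
P(kimberlite pipe | evidence) ≈ 0.0011384 / 0.057669 ≈ 0.020
P(pegmatite | evidence) ≈ 0.0012882 / 0.057669 ≈ 0.022
P(VMS deposit | evidence) ≈ 0.055242 / 0.057669 ≈ 0.958
The largest is 0.958, so VMS deposit is most probable.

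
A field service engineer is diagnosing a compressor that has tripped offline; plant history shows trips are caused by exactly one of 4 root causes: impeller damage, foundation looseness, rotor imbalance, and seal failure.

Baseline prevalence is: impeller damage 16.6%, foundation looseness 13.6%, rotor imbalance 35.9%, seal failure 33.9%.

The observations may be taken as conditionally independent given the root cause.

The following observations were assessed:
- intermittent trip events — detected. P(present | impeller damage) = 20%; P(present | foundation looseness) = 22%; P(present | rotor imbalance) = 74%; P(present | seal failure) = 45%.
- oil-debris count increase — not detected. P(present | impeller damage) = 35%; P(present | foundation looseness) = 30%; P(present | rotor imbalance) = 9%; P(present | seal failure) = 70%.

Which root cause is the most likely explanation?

By Bayes' rule with conditional independence, the unnormalized weight for each hypothesis is prior × ∏ likelihoods (using 1 − P(present | H) for each absent observation):
  impeller damage: 0.166 × 0.20 × (1 − 0.35) = 0.02158
  foundation looseness: 0.136 × 0.22 × (1 − 0.30) = 0.020944
  rotor imbalance: 0.359 × 0.74 × (1 − 0.09) = 0.24175
  seal failure: 0.339 × 0.45 × (1 − 0.70) = 0.045765
The unnormalized weights sum to 0.33004.
P(impeller damage | evidence) ≈ 0.02158 / 0.33004 ≈ 0.065
P(foundation looseness | evidence) ≈ 0.020944 / 0.33004 ≈ 0.063
P(rotor imbalance | evidence) ≈ 0.24175 / 0.33004 ≈ 0.732
P(seal failure | evidence) ≈ 0.045765 / 0.33004 ≈ 0.139
The largest is 0.732, so rotor imbalance is most probable.

rotor imbalance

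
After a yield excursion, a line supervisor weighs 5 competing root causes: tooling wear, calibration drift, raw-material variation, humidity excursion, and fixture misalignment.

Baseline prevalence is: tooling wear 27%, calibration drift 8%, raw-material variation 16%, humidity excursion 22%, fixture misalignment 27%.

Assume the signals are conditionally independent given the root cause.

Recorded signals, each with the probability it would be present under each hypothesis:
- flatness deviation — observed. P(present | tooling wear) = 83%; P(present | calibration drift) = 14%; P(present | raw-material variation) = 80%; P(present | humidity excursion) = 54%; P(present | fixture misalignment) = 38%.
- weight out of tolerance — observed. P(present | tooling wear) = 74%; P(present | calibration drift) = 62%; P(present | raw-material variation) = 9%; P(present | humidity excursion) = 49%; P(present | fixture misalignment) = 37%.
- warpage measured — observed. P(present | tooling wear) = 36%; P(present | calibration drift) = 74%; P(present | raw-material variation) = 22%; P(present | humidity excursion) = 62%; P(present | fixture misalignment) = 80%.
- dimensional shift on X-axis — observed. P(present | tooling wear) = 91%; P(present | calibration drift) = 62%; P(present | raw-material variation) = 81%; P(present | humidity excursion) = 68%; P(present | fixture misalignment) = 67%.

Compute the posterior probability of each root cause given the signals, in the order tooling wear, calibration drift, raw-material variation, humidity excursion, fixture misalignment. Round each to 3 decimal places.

For each hypothesis, the unnormalized posterior weight is prior × product of the signal likelihoods:
  tooling wear: 0.27 × 0.83 × 0.74 × 0.36 × 0.91 = 0.054327
  calibration drift: 0.08 × 0.14 × 0.62 × 0.74 × 0.62 = 0.0031859
  raw-material variation: 0.16 × 0.80 × 0.09 × 0.22 × 0.81 = 0.0020529
  humidity excursion: 0.22 × 0.54 × 0.49 × 0.62 × 0.68 = 0.024542
  fixture misalignment: 0.27 × 0.38 × 0.37 × 0.80 × 0.67 = 0.020348
Marginal likelihood of the evidence = 0.10446.
P(tooling wear | evidence) = 0.054327 / 0.10446 ≈ 0.520
P(calibration drift | evidence) = 0.0031859 / 0.10446 ≈ 0.031
P(raw-material variation | evidence) = 0.0020529 / 0.10446 ≈ 0.020
P(humidity excursion | evidence) = 0.024542 / 0.10446 ≈ 0.235
P(fixture misalignment | evidence) = 0.020348 / 0.10446 ≈ 0.195

0.520, 0.031, 0.020, 0.235, 0.195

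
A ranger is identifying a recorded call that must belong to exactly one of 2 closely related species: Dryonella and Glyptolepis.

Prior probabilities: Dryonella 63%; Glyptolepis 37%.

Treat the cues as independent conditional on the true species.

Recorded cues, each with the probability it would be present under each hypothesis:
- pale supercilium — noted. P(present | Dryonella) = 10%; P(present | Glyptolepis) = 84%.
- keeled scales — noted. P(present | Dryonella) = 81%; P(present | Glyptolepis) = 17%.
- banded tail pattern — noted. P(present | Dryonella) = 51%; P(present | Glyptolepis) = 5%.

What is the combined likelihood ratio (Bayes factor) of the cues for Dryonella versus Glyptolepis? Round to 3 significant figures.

Joint likelihood of the cue pattern under each hypothesis:
  Dryonella: 0.10 × 0.81 × 0.51 = 0.04131
  Glyptolepis: 0.84 × 0.17 × 0.05 = 0.00714
Bayes factor = 0.04131 / 0.00714 ≈ 5.79

5.79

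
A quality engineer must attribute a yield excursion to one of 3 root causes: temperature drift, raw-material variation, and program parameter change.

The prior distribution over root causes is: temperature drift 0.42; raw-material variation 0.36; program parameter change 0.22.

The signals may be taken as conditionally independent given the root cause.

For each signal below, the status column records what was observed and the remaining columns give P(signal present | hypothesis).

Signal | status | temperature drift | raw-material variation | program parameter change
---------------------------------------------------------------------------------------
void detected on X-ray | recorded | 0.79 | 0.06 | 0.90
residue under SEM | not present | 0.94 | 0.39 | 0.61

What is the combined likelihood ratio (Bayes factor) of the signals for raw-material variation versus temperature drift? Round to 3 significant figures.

The Bayes factor is the ratio of the joint likelihoods of the signal pattern under the two hypotheses (using 1 − P(present | H) for each absent signal).
  raw-material variation: 0.06 × (1 − 0.39) = 0.0366
  temperature drift: 0.79 × (1 − 0.94) = 0.0474
Bayes factor = 0.0366 / 0.0474 ≈ 0.772

0.772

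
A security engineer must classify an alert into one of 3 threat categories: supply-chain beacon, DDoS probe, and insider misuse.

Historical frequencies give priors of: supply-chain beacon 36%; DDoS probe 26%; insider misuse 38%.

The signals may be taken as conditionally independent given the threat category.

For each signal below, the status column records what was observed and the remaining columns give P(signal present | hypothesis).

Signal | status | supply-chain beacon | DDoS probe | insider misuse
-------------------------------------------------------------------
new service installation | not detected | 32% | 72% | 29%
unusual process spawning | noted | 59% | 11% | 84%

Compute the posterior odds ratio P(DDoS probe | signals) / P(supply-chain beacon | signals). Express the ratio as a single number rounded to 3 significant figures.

0.0554

Posterior odds equal prior odds times the likelihood ratio; only the two competing hypotheses matter (using 1 − P(present | H) for each absent signal).
  DDoS probe: 0.26 × (1 − 0.72) × 0.11 = 0.008008
  supply-chain beacon: 0.36 × (1 − 0.32) × 0.59 = 0.14443
Posterior odds = 0.008008 / 0.14443 ≈ 0.0554.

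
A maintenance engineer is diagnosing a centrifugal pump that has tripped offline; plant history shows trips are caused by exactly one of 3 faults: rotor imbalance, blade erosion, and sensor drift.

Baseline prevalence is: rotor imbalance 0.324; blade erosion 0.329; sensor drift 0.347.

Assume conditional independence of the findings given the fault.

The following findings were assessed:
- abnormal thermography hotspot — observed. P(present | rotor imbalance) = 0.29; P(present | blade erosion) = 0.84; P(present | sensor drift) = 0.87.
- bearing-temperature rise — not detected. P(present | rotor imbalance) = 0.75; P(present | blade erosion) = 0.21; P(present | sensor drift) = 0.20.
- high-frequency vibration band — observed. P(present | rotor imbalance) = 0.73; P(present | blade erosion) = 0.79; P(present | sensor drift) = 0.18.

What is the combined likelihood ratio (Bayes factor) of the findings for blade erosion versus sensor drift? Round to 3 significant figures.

Joint likelihood of the evidence pattern under each hypothesis (using 1 − P(present | H) for each absent finding):
  blade erosion: 0.84 × (1 − 0.21) × 0.79 = 0.52424
  sensor drift: 0.87 × (1 − 0.20) × 0.18 = 0.12528
Bayes factor = 0.52424 / 0.12528 ≈ 4.18

4.18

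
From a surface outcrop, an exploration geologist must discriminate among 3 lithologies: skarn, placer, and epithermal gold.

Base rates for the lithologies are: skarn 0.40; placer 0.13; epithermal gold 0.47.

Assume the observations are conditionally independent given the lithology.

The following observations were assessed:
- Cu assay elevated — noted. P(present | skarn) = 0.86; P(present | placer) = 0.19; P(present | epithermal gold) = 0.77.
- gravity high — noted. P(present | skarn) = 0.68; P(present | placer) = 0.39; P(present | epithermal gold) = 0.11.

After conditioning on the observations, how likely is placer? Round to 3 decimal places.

Multiply each prior by the joint likelihood of the evidence pattern:
  skarn: 0.40 × 0.86 × 0.68 = 0.23392
  placer: 0.13 × 0.19 × 0.39 = 0.009633
  epithermal gold: 0.47 × 0.77 × 0.11 = 0.039809
Marginal likelihood of the evidence = 0.28336.
P(placer | evidence) = 0.009633 / 0.28336 ≈ 0.034.

0.034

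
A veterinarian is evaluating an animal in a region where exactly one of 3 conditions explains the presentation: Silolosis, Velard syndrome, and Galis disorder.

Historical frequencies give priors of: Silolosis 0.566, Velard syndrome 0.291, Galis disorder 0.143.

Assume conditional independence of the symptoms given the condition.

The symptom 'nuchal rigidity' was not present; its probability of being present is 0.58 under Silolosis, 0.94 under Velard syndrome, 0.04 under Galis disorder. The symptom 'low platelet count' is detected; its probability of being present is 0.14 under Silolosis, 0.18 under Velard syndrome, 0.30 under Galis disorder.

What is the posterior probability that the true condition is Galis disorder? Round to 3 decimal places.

Multiply each prior by the joint likelihood of the symptom pattern (using 1 − P(present | H) for each absent symptom):
  Silolosis: 0.566 × (1 − 0.58) × 0.14 = 0.033281
  Velard syndrome: 0.291 × (1 − 0.94) × 0.18 = 0.0031428
  Galis disorder: 0.143 × (1 − 0.04) × 0.30 = 0.041184
Marginal likelihood of the evidence = 0.077608.
P(Galis disorder | evidence) = 0.041184 / 0.077608 ≈ 0.531.

0.531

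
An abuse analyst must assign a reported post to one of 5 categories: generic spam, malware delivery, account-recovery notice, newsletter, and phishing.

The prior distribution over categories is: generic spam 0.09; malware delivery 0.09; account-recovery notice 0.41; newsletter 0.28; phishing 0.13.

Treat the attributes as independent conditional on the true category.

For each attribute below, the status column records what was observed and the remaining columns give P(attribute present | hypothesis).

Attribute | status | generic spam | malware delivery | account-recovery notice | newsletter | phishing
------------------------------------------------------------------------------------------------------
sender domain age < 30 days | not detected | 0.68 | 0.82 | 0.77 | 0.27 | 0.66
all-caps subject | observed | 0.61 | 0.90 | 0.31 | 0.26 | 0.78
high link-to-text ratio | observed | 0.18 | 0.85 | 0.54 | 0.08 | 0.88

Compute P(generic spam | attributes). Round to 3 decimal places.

0.048

Multiply each prior by the joint likelihood of the attribute pattern (using 1 − P(present | H) for each absent attribute):
  generic spam: 0.09 × (1 − 0.68) × 0.61 × 0.18 = 0.0031622
  malware delivery: 0.09 × (1 − 0.82) × 0.90 × 0.85 = 0.012393
  account-recovery notice: 0.41 × (1 − 0.77) × 0.31 × 0.54 = 0.015786
  newsletter: 0.28 × (1 − 0.27) × 0.26 × 0.08 = 0.0042515
  phishing: 0.13 × (1 − 0.66) × 0.78 × 0.88 = 0.030339
The unnormalized weights sum to 0.065931.
P(generic spam | evidence) = 0.0031622 / 0.065931 ≈ 0.048.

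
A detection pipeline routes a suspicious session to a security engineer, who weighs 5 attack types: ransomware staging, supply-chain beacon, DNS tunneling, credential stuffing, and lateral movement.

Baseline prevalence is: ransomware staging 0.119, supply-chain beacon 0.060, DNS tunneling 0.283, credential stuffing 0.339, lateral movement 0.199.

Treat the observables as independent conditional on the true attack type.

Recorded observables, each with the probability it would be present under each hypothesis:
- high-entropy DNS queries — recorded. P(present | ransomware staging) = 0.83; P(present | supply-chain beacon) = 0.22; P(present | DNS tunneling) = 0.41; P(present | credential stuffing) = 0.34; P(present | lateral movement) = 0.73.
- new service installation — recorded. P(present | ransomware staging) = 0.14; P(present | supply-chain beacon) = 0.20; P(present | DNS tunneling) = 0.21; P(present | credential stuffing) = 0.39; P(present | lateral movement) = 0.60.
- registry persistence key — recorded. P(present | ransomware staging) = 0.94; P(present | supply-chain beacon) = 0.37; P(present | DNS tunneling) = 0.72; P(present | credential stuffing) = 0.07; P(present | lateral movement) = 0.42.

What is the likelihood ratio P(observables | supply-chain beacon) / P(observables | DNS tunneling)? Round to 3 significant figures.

Joint likelihood of the observable pattern under each hypothesis:
  supply-chain beacon: 0.22 × 0.20 × 0.37 = 0.01628
  DNS tunneling: 0.41 × 0.21 × 0.72 = 0.061992
Bayes factor = 0.01628 / 0.061992 ≈ 0.263

0.263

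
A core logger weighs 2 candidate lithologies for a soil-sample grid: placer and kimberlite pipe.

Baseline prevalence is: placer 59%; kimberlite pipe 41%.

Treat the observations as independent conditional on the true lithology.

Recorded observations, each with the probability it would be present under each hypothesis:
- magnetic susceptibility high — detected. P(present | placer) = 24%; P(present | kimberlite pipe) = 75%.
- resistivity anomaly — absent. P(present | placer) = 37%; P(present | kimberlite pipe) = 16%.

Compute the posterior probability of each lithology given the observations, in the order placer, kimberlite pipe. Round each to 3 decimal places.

By Bayes' rule with conditional independence, the unnormalized weight for each hypothesis is prior × ∏ likelihoods (using 1 − P(present | H) for each absent observation):
  placer: 0.59 × 0.24 × (1 − 0.37) = 0.089208
  kimberlite pipe: 0.41 × 0.75 × (1 − 0.16) = 0.2583
Normalizing constant Z = 0.089208 + 0.2583 = 0.34751.
P(placer | evidence) = 0.089208 / 0.34751 ≈ 0.257
P(kimberlite pipe | evidence) = 0.2583 / 0.34751 ≈ 0.743

0.257, 0.743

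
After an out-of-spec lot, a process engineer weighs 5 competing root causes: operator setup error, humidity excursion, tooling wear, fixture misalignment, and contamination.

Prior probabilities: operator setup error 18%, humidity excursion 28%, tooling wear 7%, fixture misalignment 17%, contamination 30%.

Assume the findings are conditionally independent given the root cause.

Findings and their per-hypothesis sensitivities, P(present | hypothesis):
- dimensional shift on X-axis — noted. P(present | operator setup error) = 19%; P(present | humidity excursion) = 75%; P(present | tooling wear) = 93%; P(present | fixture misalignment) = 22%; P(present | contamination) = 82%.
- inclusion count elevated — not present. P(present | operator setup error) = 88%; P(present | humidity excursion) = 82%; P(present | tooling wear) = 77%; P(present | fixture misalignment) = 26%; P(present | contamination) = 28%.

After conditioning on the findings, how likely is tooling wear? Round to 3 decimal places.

For each hypothesis, the unnormalized posterior weight is prior × product of the finding likelihoods (using 1 − P(present | H) for each absent finding):
  operator setup error: 0.18 × 0.19 × (1 − 0.88) = 0.004104
  humidity excursion: 0.28 × 0.75 × (1 − 0.82) = 0.0378
  tooling wear: 0.07 × 0.93 × (1 − 0.77) = 0.014973
  fixture misalignment: 0.17 × 0.22 × (1 − 0.26) = 0.027676
  contamination: 0.30 × 0.82 × (1 − 0.28) = 0.17712
Normalizing constant Z = 0.004104 + 0.0378 + 0.014973 + 0.027676 + 0.17712 = 0.26167.
P(tooling wear | evidence) = 0.014973 / 0.26167 ≈ 0.057.

0.057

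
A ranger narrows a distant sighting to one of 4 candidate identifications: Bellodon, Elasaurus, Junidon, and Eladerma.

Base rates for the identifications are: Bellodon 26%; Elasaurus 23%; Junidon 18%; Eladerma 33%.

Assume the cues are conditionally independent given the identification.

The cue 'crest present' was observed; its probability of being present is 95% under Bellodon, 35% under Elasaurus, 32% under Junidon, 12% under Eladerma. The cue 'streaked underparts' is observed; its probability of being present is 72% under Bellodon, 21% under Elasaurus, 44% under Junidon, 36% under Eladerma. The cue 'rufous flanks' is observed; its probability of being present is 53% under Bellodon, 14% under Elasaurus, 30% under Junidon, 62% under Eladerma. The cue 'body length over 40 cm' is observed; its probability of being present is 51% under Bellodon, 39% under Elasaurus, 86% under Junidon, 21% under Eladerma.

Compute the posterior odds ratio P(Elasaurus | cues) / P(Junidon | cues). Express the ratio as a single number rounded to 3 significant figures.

0.141

The normalizing constant cancels in an odds ratio, so compute prior × likelihood for the two hypotheses only:
  Elasaurus: 0.23 × 0.35 × 0.21 × 0.14 × 0.39 = 0.00092301
  Junidon: 0.18 × 0.32 × 0.44 × 0.30 × 0.86 = 0.0065388
Posterior odds = 0.00092301 / 0.0065388 ≈ 0.141.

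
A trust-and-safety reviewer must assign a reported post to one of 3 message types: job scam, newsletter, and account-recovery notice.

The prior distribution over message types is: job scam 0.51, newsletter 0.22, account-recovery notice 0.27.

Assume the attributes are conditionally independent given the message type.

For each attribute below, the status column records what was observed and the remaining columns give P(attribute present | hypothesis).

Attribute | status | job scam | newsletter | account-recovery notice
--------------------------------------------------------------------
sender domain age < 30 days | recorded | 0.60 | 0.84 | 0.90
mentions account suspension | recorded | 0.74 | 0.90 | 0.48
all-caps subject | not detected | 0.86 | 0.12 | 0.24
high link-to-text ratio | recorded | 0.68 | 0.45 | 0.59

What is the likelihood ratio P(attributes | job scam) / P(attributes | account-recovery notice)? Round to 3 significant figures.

Joint likelihood of the attribute pattern under each hypothesis (using 1 − P(present | H) for each absent attribute):
  job scam: 0.60 × 0.74 × (1 − 0.86) × 0.68 = 0.042269
  account-recovery notice: 0.90 × 0.48 × (1 − 0.24) × 0.59 = 0.19371
Bayes factor = 0.042269 / 0.19371 ≈ 0.218

0.218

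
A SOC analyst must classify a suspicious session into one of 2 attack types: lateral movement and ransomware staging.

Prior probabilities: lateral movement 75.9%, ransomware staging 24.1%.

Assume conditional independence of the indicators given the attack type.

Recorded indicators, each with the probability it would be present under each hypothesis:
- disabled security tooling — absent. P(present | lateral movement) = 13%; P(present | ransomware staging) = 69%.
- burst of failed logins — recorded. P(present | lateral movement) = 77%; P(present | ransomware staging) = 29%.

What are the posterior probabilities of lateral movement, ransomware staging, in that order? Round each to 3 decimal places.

0.959, 0.041

By Bayes' rule with conditional independence, the unnormalized weight for each hypothesis is prior × ∏ likelihoods (using 1 − P(present | H) for each absent indicator):
  lateral movement: 0.759 × (1 − 0.13) × 0.77 = 0.50845
  ransomware staging: 0.241 × (1 − 0.69) × 0.29 = 0.021666
The unnormalized weights sum to 0.53012.
P(lateral movement | evidence) = 0.50845 / 0.53012 ≈ 0.959
P(ransomware staging | evidence) = 0.021666 / 0.53012 ≈ 0.041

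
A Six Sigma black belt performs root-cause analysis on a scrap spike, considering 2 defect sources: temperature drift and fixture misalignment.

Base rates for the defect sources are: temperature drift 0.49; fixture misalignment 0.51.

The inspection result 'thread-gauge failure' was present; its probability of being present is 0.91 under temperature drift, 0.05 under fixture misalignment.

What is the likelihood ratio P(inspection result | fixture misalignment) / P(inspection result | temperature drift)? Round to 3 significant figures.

0.0549

Likelihood of this inspection result under each hypothesis:
  fixture misalignment: 0.05
  temperature drift: 0.91
Bayes factor = 0.05 / 0.91 ≈ 0.0549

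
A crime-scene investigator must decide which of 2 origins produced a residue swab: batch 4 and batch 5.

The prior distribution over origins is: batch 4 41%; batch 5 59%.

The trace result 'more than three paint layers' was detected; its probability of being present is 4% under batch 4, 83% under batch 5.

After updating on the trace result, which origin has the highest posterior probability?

Multiply each prior by the likelihood of the trace result:
  batch 4: 0.41 × 0.04 = 0.0164
  batch 5: 0.59 × 0.83 = 0.4897
The unnormalized weights sum to 0.5061.
P(batch 4 | evidence) ≈ 0.0164 / 0.5061 ≈ 0.032
P(batch 5 | evidence) ≈ 0.4897 / 0.5061 ≈ 0.968
The largest is 0.968, so batch 5 is most probable.

batch 5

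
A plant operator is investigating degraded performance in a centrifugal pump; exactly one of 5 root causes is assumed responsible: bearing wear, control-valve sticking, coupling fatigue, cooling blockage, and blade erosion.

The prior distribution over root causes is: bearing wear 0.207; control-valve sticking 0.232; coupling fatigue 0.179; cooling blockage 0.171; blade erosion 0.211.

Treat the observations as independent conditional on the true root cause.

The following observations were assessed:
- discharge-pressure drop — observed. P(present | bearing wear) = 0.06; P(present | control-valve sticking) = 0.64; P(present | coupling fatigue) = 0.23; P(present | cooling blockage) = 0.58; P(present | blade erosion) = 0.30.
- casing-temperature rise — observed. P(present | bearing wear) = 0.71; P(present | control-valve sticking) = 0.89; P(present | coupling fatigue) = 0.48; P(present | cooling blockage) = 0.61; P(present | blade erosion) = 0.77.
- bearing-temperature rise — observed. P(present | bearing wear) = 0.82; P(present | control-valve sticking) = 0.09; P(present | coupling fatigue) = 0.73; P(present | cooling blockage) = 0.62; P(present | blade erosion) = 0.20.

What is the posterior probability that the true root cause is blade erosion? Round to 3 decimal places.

0.121

By Bayes' rule with conditional independence, the unnormalized weight for each hypothesis is prior × ∏ likelihoods:
  bearing wear: 0.207 × 0.06 × 0.71 × 0.82 = 0.0072309
  control-valve sticking: 0.232 × 0.64 × 0.89 × 0.09 = 0.011893
  coupling fatigue: 0.179 × 0.23 × 0.48 × 0.73 = 0.014426
  cooling blockage: 0.171 × 0.58 × 0.61 × 0.62 = 0.03751
  blade erosion: 0.211 × 0.30 × 0.77 × 0.20 = 0.0097482
The unnormalized weights sum to 0.080808.
P(blade erosion | evidence) = 0.0097482 / 0.080808 ≈ 0.121.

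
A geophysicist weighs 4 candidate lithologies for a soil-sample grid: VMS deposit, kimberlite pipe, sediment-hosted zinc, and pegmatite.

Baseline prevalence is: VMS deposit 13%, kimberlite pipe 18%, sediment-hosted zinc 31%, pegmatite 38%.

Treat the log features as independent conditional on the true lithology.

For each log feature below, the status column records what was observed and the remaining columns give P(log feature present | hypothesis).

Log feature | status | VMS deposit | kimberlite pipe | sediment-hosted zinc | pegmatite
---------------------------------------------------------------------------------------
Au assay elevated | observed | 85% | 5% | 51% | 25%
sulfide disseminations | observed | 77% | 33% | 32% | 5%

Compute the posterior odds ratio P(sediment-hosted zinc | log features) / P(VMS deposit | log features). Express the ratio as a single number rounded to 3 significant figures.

Posterior odds equal prior odds times the likelihood ratio; only the two competing hypotheses matter.
  sediment-hosted zinc: 0.31 × 0.51 × 0.32 = 0.050592
  VMS deposit: 0.13 × 0.85 × 0.77 = 0.085085
Odds(sediment-hosted zinc : VMS deposit) = 0.050592 / 0.085085 ≈ 0.595.

0.595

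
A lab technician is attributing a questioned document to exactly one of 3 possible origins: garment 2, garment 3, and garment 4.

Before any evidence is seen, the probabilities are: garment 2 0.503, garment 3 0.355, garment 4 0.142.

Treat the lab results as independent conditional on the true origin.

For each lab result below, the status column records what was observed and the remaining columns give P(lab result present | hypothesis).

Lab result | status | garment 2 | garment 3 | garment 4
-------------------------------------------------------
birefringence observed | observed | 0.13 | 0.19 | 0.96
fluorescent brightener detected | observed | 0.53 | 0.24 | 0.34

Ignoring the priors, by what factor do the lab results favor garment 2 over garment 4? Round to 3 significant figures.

0.211

Joint likelihood of the lab result pattern under each hypothesis:
  garment 2: 0.13 × 0.53 = 0.0689
  garment 4: 0.96 × 0.34 = 0.3264
Bayes factor = 0.0689 / 0.3264 ≈ 0.211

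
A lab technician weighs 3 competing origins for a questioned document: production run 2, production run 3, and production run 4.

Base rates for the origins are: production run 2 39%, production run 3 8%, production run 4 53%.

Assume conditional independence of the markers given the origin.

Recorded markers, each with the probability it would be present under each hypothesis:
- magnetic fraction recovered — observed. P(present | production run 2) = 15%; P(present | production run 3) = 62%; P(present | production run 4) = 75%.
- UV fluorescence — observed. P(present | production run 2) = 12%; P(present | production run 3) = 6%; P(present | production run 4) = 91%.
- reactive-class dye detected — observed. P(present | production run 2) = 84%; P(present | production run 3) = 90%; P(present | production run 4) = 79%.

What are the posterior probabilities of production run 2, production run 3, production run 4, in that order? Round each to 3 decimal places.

Multiply each prior by the joint likelihood of the marker pattern:
  production run 2: 0.39 × 0.15 × 0.12 × 0.84 = 0.0058968
  production run 3: 0.08 × 0.62 × 0.06 × 0.90 = 0.0026784
  production run 4: 0.53 × 0.75 × 0.91 × 0.79 = 0.28576
Marginal likelihood of the evidence = 0.29434.
P(production run 2 | evidence) = 0.0058968 / 0.29434 ≈ 0.020
P(production run 3 | evidence) = 0.0026784 / 0.29434 ≈ 0.009
P(production run 4 | evidence) = 0.28576 / 0.29434 ≈ 0.971

0.020, 0.009, 0.971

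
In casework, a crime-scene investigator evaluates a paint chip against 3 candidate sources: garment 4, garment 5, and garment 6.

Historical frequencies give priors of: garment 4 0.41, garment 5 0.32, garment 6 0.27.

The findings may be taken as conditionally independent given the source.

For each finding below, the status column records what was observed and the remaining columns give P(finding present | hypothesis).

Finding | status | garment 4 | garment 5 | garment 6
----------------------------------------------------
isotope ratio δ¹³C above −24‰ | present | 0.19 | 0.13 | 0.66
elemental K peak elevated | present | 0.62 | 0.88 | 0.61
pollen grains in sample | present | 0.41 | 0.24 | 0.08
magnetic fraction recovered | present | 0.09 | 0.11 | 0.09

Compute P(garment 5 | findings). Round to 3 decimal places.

For each hypothesis, the unnormalized posterior weight is prior × product of the finding likelihoods:
  garment 4: 0.41 × 0.19 × 0.62 × 0.41 × 0.09 = 0.0017822
  garment 5: 0.32 × 0.13 × 0.88 × 0.24 × 0.11 = 0.00096645
  garment 6: 0.27 × 0.66 × 0.61 × 0.08 × 0.09 = 0.00078265
The unnormalized weights sum to 0.0035313.
P(garment 5 | evidence) = 0.00096645 / 0.0035313 ≈ 0.274.

0.274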